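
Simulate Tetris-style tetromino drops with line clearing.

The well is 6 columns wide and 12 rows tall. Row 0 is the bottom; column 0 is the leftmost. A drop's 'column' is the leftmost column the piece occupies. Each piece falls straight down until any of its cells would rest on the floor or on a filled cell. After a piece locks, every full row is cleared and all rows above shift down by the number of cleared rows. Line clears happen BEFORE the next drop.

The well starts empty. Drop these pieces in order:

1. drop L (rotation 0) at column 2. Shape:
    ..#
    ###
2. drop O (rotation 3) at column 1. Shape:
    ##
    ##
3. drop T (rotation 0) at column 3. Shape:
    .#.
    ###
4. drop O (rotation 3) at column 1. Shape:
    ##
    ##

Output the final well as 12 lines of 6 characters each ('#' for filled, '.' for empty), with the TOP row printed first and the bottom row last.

Answer: ......
......
......
......
......
......
......
.##...
.##.#.
.#####
.##.#.
..###.

Derivation:
Drop 1: L rot0 at col 2 lands with bottom-row=0; cleared 0 line(s) (total 0); column heights now [0 0 1 1 2 0], max=2
Drop 2: O rot3 at col 1 lands with bottom-row=1; cleared 0 line(s) (total 0); column heights now [0 3 3 1 2 0], max=3
Drop 3: T rot0 at col 3 lands with bottom-row=2; cleared 0 line(s) (total 0); column heights now [0 3 3 3 4 3], max=4
Drop 4: O rot3 at col 1 lands with bottom-row=3; cleared 0 line(s) (total 0); column heights now [0 5 5 3 4 3], max=5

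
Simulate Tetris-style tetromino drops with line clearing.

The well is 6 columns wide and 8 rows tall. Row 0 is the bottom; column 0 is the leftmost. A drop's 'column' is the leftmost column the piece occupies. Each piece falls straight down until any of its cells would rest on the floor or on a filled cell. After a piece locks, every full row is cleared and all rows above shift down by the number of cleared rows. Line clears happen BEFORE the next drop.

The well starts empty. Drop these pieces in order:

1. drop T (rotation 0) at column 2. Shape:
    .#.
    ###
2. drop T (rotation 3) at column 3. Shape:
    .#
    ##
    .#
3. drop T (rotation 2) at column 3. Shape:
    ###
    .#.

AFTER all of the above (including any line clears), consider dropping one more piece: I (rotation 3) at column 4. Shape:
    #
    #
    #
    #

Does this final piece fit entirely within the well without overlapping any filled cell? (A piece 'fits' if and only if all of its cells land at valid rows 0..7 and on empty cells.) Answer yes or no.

Answer: no

Derivation:
Drop 1: T rot0 at col 2 lands with bottom-row=0; cleared 0 line(s) (total 0); column heights now [0 0 1 2 1 0], max=2
Drop 2: T rot3 at col 3 lands with bottom-row=1; cleared 0 line(s) (total 0); column heights now [0 0 1 3 4 0], max=4
Drop 3: T rot2 at col 3 lands with bottom-row=4; cleared 0 line(s) (total 0); column heights now [0 0 1 6 6 6], max=6
Test piece I rot3 at col 4 (width 1): heights before test = [0 0 1 6 6 6]; fits = False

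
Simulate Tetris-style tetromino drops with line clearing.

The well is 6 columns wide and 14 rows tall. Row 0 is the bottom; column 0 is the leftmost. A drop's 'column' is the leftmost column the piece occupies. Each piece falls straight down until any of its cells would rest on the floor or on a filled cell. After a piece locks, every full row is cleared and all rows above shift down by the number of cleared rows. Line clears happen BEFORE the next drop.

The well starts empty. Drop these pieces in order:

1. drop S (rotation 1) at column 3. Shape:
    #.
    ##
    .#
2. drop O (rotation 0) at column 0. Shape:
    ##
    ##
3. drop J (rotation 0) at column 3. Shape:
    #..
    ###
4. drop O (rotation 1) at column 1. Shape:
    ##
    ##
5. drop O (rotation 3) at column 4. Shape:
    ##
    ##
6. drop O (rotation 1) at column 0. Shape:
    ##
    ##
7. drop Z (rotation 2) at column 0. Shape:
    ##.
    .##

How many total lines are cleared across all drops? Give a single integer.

Drop 1: S rot1 at col 3 lands with bottom-row=0; cleared 0 line(s) (total 0); column heights now [0 0 0 3 2 0], max=3
Drop 2: O rot0 at col 0 lands with bottom-row=0; cleared 0 line(s) (total 0); column heights now [2 2 0 3 2 0], max=3
Drop 3: J rot0 at col 3 lands with bottom-row=3; cleared 0 line(s) (total 0); column heights now [2 2 0 5 4 4], max=5
Drop 4: O rot1 at col 1 lands with bottom-row=2; cleared 0 line(s) (total 0); column heights now [2 4 4 5 4 4], max=5
Drop 5: O rot3 at col 4 lands with bottom-row=4; cleared 0 line(s) (total 0); column heights now [2 4 4 5 6 6], max=6
Drop 6: O rot1 at col 0 lands with bottom-row=4; cleared 0 line(s) (total 0); column heights now [6 6 4 5 6 6], max=6
Drop 7: Z rot2 at col 0 lands with bottom-row=6; cleared 0 line(s) (total 0); column heights now [8 8 7 5 6 6], max=8

Answer: 0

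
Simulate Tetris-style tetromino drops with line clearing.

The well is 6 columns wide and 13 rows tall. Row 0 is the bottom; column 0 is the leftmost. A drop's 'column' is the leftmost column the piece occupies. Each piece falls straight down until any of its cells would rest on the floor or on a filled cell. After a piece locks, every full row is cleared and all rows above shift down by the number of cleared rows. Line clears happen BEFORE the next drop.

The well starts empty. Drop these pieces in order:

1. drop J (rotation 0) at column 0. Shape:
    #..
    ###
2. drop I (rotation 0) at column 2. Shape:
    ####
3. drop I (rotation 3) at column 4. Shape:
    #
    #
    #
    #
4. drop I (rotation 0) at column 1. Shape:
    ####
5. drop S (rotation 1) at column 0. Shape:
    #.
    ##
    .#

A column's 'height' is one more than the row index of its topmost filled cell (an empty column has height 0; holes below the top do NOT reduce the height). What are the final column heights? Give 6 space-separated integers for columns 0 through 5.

Drop 1: J rot0 at col 0 lands with bottom-row=0; cleared 0 line(s) (total 0); column heights now [2 1 1 0 0 0], max=2
Drop 2: I rot0 at col 2 lands with bottom-row=1; cleared 0 line(s) (total 0); column heights now [2 1 2 2 2 2], max=2
Drop 3: I rot3 at col 4 lands with bottom-row=2; cleared 0 line(s) (total 0); column heights now [2 1 2 2 6 2], max=6
Drop 4: I rot0 at col 1 lands with bottom-row=6; cleared 0 line(s) (total 0); column heights now [2 7 7 7 7 2], max=7
Drop 5: S rot1 at col 0 lands with bottom-row=7; cleared 0 line(s) (total 0); column heights now [10 9 7 7 7 2], max=10

Answer: 10 9 7 7 7 2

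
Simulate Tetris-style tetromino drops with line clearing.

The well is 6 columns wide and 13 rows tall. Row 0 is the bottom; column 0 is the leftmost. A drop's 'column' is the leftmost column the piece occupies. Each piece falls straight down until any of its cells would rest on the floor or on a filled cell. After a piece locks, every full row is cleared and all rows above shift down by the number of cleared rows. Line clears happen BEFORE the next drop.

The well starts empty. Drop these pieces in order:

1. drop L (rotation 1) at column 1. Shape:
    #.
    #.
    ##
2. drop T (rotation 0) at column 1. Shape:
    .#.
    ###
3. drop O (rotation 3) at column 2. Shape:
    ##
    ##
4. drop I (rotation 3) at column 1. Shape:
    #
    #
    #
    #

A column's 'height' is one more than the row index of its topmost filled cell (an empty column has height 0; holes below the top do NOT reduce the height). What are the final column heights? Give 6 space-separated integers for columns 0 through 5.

Answer: 0 8 7 7 0 0

Derivation:
Drop 1: L rot1 at col 1 lands with bottom-row=0; cleared 0 line(s) (total 0); column heights now [0 3 1 0 0 0], max=3
Drop 2: T rot0 at col 1 lands with bottom-row=3; cleared 0 line(s) (total 0); column heights now [0 4 5 4 0 0], max=5
Drop 3: O rot3 at col 2 lands with bottom-row=5; cleared 0 line(s) (total 0); column heights now [0 4 7 7 0 0], max=7
Drop 4: I rot3 at col 1 lands with bottom-row=4; cleared 0 line(s) (total 0); column heights now [0 8 7 7 0 0], max=8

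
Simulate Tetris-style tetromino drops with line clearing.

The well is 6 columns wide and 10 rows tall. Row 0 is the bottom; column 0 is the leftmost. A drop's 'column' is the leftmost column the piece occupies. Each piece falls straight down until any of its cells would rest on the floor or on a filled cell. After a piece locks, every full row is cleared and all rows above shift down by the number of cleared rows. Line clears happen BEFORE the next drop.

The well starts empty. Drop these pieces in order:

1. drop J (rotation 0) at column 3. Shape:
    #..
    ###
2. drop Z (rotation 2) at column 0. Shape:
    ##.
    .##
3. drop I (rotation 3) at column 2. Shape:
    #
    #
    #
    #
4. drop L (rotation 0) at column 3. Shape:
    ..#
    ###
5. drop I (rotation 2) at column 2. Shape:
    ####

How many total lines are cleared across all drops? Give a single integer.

Drop 1: J rot0 at col 3 lands with bottom-row=0; cleared 0 line(s) (total 0); column heights now [0 0 0 2 1 1], max=2
Drop 2: Z rot2 at col 0 lands with bottom-row=0; cleared 0 line(s) (total 0); column heights now [2 2 1 2 1 1], max=2
Drop 3: I rot3 at col 2 lands with bottom-row=1; cleared 0 line(s) (total 0); column heights now [2 2 5 2 1 1], max=5
Drop 4: L rot0 at col 3 lands with bottom-row=2; cleared 0 line(s) (total 0); column heights now [2 2 5 3 3 4], max=5
Drop 5: I rot2 at col 2 lands with bottom-row=5; cleared 0 line(s) (total 0); column heights now [2 2 6 6 6 6], max=6

Answer: 0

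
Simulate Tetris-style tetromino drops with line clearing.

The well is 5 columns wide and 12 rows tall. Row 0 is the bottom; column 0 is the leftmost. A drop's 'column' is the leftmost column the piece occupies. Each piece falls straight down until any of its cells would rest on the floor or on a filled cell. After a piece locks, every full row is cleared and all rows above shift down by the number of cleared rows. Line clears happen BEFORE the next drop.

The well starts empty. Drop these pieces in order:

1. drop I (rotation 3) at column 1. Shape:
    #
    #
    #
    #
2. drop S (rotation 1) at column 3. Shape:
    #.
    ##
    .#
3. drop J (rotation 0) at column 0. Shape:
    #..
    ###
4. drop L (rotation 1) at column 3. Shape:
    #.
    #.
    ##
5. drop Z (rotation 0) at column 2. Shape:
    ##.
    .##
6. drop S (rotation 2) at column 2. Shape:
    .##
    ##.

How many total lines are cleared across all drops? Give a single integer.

Drop 1: I rot3 at col 1 lands with bottom-row=0; cleared 0 line(s) (total 0); column heights now [0 4 0 0 0], max=4
Drop 2: S rot1 at col 3 lands with bottom-row=0; cleared 0 line(s) (total 0); column heights now [0 4 0 3 2], max=4
Drop 3: J rot0 at col 0 lands with bottom-row=4; cleared 0 line(s) (total 0); column heights now [6 5 5 3 2], max=6
Drop 4: L rot1 at col 3 lands with bottom-row=3; cleared 0 line(s) (total 0); column heights now [6 5 5 6 4], max=6
Drop 5: Z rot0 at col 2 lands with bottom-row=6; cleared 0 line(s) (total 0); column heights now [6 5 8 8 7], max=8
Drop 6: S rot2 at col 2 lands with bottom-row=8; cleared 0 line(s) (total 0); column heights now [6 5 9 10 10], max=10

Answer: 0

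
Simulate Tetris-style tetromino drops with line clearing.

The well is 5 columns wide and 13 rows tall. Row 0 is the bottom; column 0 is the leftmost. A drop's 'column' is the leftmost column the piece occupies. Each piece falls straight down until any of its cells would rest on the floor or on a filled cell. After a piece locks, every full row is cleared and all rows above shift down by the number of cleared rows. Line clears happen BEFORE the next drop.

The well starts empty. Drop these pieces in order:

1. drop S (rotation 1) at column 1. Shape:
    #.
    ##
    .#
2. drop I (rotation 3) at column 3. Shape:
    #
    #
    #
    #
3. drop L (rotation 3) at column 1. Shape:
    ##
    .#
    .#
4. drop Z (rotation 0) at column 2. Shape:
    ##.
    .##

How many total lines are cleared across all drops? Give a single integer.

Answer: 0

Derivation:
Drop 1: S rot1 at col 1 lands with bottom-row=0; cleared 0 line(s) (total 0); column heights now [0 3 2 0 0], max=3
Drop 2: I rot3 at col 3 lands with bottom-row=0; cleared 0 line(s) (total 0); column heights now [0 3 2 4 0], max=4
Drop 3: L rot3 at col 1 lands with bottom-row=2; cleared 0 line(s) (total 0); column heights now [0 5 5 4 0], max=5
Drop 4: Z rot0 at col 2 lands with bottom-row=4; cleared 0 line(s) (total 0); column heights now [0 5 6 6 5], max=6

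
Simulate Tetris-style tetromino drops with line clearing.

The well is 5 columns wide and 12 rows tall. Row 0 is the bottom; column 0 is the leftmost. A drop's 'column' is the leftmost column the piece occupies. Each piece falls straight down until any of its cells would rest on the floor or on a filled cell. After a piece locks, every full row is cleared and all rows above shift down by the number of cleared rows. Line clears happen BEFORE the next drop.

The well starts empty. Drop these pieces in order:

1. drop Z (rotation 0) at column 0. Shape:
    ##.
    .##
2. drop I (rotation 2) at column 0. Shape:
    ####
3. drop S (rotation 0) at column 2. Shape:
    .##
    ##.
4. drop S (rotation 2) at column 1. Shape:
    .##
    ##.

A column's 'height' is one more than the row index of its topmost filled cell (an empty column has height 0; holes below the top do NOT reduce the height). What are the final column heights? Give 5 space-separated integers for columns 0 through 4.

Drop 1: Z rot0 at col 0 lands with bottom-row=0; cleared 0 line(s) (total 0); column heights now [2 2 1 0 0], max=2
Drop 2: I rot2 at col 0 lands with bottom-row=2; cleared 0 line(s) (total 0); column heights now [3 3 3 3 0], max=3
Drop 3: S rot0 at col 2 lands with bottom-row=3; cleared 0 line(s) (total 0); column heights now [3 3 4 5 5], max=5
Drop 4: S rot2 at col 1 lands with bottom-row=4; cleared 0 line(s) (total 0); column heights now [3 5 6 6 5], max=6

Answer: 3 5 6 6 5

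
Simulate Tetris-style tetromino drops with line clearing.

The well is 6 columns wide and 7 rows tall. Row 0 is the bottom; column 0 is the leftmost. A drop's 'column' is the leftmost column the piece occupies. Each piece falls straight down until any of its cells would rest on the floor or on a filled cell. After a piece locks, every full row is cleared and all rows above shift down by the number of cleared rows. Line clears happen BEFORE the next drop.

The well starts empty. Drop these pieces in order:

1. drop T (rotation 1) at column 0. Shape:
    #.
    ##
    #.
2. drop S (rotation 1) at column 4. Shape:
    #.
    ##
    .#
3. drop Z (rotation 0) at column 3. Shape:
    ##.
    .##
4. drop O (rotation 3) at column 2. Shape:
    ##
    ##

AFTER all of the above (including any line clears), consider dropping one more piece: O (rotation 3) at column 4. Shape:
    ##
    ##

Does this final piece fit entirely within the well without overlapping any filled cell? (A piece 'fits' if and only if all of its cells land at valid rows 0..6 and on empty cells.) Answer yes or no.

Answer: yes

Derivation:
Drop 1: T rot1 at col 0 lands with bottom-row=0; cleared 0 line(s) (total 0); column heights now [3 2 0 0 0 0], max=3
Drop 2: S rot1 at col 4 lands with bottom-row=0; cleared 0 line(s) (total 0); column heights now [3 2 0 0 3 2], max=3
Drop 3: Z rot0 at col 3 lands with bottom-row=3; cleared 0 line(s) (total 0); column heights now [3 2 0 5 5 4], max=5
Drop 4: O rot3 at col 2 lands with bottom-row=5; cleared 0 line(s) (total 0); column heights now [3 2 7 7 5 4], max=7
Test piece O rot3 at col 4 (width 2): heights before test = [3 2 7 7 5 4]; fits = True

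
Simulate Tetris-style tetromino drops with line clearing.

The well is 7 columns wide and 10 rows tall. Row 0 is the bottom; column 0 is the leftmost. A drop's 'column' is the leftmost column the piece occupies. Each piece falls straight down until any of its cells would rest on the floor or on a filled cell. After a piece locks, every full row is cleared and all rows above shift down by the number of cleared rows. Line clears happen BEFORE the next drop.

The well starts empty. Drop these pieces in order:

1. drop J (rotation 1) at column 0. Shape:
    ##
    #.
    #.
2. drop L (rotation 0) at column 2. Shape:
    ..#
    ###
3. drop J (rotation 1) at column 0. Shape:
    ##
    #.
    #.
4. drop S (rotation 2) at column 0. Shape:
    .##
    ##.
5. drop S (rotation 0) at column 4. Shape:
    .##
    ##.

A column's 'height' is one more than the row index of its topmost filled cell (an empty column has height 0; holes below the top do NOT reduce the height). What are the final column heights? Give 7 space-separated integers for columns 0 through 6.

Answer: 7 8 8 1 3 4 4

Derivation:
Drop 1: J rot1 at col 0 lands with bottom-row=0; cleared 0 line(s) (total 0); column heights now [3 3 0 0 0 0 0], max=3
Drop 2: L rot0 at col 2 lands with bottom-row=0; cleared 0 line(s) (total 0); column heights now [3 3 1 1 2 0 0], max=3
Drop 3: J rot1 at col 0 lands with bottom-row=3; cleared 0 line(s) (total 0); column heights now [6 6 1 1 2 0 0], max=6
Drop 4: S rot2 at col 0 lands with bottom-row=6; cleared 0 line(s) (total 0); column heights now [7 8 8 1 2 0 0], max=8
Drop 5: S rot0 at col 4 lands with bottom-row=2; cleared 0 line(s) (total 0); column heights now [7 8 8 1 3 4 4], max=8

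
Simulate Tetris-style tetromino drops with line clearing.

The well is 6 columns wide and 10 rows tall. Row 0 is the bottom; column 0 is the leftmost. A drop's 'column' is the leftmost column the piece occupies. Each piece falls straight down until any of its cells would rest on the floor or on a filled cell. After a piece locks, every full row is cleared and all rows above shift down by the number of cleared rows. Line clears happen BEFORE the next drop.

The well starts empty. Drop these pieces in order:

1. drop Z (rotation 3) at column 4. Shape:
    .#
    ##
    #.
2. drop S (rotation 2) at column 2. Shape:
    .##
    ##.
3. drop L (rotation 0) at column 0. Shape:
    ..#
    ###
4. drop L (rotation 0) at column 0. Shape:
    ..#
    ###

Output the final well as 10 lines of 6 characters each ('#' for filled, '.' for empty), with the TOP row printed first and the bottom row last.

Answer: ......
......
......
......
......
..#...
###...
..#...
..####
....#.

Derivation:
Drop 1: Z rot3 at col 4 lands with bottom-row=0; cleared 0 line(s) (total 0); column heights now [0 0 0 0 2 3], max=3
Drop 2: S rot2 at col 2 lands with bottom-row=1; cleared 0 line(s) (total 0); column heights now [0 0 2 3 3 3], max=3
Drop 3: L rot0 at col 0 lands with bottom-row=2; cleared 1 line(s) (total 1); column heights now [0 0 3 2 2 2], max=3
Drop 4: L rot0 at col 0 lands with bottom-row=3; cleared 0 line(s) (total 1); column heights now [4 4 5 2 2 2], max=5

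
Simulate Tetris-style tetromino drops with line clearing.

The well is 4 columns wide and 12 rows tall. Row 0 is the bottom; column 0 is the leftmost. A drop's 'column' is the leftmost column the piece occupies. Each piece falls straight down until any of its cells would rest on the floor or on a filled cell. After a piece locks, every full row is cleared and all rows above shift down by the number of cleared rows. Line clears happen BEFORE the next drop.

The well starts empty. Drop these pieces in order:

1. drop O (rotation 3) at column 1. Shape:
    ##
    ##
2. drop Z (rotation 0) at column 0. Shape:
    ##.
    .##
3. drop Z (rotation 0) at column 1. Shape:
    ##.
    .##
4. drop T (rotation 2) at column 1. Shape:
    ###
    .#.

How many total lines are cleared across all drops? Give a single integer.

Answer: 1

Derivation:
Drop 1: O rot3 at col 1 lands with bottom-row=0; cleared 0 line(s) (total 0); column heights now [0 2 2 0], max=2
Drop 2: Z rot0 at col 0 lands with bottom-row=2; cleared 0 line(s) (total 0); column heights now [4 4 3 0], max=4
Drop 3: Z rot0 at col 1 lands with bottom-row=3; cleared 1 line(s) (total 1); column heights now [0 4 4 0], max=4
Drop 4: T rot2 at col 1 lands with bottom-row=4; cleared 0 line(s) (total 1); column heights now [0 6 6 6], max=6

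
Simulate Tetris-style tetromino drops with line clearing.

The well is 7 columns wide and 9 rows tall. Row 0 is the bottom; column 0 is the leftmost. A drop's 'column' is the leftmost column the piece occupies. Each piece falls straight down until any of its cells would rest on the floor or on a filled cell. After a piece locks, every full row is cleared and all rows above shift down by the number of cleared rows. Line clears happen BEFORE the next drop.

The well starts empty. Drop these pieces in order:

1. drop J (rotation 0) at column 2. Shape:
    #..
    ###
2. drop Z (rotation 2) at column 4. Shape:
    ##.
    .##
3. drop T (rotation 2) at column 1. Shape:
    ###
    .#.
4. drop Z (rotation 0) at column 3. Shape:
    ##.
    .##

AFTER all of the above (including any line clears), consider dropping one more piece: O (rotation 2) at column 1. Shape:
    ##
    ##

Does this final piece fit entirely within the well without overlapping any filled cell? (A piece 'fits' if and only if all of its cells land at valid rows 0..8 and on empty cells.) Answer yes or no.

Drop 1: J rot0 at col 2 lands with bottom-row=0; cleared 0 line(s) (total 0); column heights now [0 0 2 1 1 0 0], max=2
Drop 2: Z rot2 at col 4 lands with bottom-row=0; cleared 0 line(s) (total 0); column heights now [0 0 2 1 2 2 1], max=2
Drop 3: T rot2 at col 1 lands with bottom-row=2; cleared 0 line(s) (total 0); column heights now [0 4 4 4 2 2 1], max=4
Drop 4: Z rot0 at col 3 lands with bottom-row=3; cleared 0 line(s) (total 0); column heights now [0 4 4 5 5 4 1], max=5
Test piece O rot2 at col 1 (width 2): heights before test = [0 4 4 5 5 4 1]; fits = True

Answer: yes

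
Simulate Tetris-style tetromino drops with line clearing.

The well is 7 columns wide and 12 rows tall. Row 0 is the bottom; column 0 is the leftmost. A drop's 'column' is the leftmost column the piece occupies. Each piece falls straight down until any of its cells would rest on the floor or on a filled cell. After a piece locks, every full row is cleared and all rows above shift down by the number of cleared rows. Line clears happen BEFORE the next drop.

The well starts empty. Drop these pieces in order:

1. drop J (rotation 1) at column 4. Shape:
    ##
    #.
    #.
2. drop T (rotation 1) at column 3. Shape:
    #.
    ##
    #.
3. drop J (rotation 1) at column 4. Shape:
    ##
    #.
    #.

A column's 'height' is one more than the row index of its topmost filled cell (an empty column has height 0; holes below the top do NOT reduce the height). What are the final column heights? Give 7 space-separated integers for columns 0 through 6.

Drop 1: J rot1 at col 4 lands with bottom-row=0; cleared 0 line(s) (total 0); column heights now [0 0 0 0 3 3 0], max=3
Drop 2: T rot1 at col 3 lands with bottom-row=2; cleared 0 line(s) (total 0); column heights now [0 0 0 5 4 3 0], max=5
Drop 3: J rot1 at col 4 lands with bottom-row=4; cleared 0 line(s) (total 0); column heights now [0 0 0 5 7 7 0], max=7

Answer: 0 0 0 5 7 7 0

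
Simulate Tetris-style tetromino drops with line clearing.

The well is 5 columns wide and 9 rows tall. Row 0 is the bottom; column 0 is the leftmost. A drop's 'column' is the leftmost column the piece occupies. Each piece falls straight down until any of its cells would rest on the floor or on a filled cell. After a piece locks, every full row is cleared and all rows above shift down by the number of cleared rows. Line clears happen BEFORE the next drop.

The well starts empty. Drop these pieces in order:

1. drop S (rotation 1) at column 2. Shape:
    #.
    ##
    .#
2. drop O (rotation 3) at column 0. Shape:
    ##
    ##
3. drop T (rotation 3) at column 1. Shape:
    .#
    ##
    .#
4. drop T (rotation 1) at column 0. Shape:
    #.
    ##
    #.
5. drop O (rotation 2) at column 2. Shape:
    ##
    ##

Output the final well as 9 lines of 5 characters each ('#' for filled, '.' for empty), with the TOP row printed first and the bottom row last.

Drop 1: S rot1 at col 2 lands with bottom-row=0; cleared 0 line(s) (total 0); column heights now [0 0 3 2 0], max=3
Drop 2: O rot3 at col 0 lands with bottom-row=0; cleared 0 line(s) (total 0); column heights now [2 2 3 2 0], max=3
Drop 3: T rot3 at col 1 lands with bottom-row=3; cleared 0 line(s) (total 0); column heights now [2 5 6 2 0], max=6
Drop 4: T rot1 at col 0 lands with bottom-row=4; cleared 0 line(s) (total 0); column heights now [7 6 6 2 0], max=7
Drop 5: O rot2 at col 2 lands with bottom-row=6; cleared 0 line(s) (total 0); column heights now [7 6 8 8 0], max=8

Answer: .....
..##.
#.##.
###..
###..
..#..
..#..
####.
##.#.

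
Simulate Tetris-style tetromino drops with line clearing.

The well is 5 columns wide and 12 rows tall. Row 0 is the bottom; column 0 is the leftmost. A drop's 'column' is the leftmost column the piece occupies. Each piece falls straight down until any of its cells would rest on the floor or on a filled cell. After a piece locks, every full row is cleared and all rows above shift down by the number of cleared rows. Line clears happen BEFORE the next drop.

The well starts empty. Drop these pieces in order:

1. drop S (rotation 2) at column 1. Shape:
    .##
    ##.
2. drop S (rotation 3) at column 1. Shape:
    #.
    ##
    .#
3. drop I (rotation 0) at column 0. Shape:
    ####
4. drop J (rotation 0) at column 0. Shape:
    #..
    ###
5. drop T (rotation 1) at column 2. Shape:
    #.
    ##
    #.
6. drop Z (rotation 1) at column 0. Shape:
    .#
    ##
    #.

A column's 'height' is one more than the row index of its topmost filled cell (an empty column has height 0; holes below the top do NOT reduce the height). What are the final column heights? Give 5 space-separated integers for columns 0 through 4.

Answer: 10 11 10 9 0

Derivation:
Drop 1: S rot2 at col 1 lands with bottom-row=0; cleared 0 line(s) (total 0); column heights now [0 1 2 2 0], max=2
Drop 2: S rot3 at col 1 lands with bottom-row=2; cleared 0 line(s) (total 0); column heights now [0 5 4 2 0], max=5
Drop 3: I rot0 at col 0 lands with bottom-row=5; cleared 0 line(s) (total 0); column heights now [6 6 6 6 0], max=6
Drop 4: J rot0 at col 0 lands with bottom-row=6; cleared 0 line(s) (total 0); column heights now [8 7 7 6 0], max=8
Drop 5: T rot1 at col 2 lands with bottom-row=7; cleared 0 line(s) (total 0); column heights now [8 7 10 9 0], max=10
Drop 6: Z rot1 at col 0 lands with bottom-row=8; cleared 0 line(s) (total 0); column heights now [10 11 10 9 0], max=11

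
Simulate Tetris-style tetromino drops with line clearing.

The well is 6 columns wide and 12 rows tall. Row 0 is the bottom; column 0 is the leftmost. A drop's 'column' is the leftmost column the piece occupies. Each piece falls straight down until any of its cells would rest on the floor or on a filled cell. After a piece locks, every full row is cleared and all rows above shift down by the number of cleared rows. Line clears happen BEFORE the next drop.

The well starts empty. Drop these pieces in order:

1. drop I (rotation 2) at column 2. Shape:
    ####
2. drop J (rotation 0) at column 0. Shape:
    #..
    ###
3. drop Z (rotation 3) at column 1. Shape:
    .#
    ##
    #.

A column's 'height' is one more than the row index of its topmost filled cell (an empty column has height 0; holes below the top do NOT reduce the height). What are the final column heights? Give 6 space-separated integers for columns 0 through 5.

Drop 1: I rot2 at col 2 lands with bottom-row=0; cleared 0 line(s) (total 0); column heights now [0 0 1 1 1 1], max=1
Drop 2: J rot0 at col 0 lands with bottom-row=1; cleared 0 line(s) (total 0); column heights now [3 2 2 1 1 1], max=3
Drop 3: Z rot3 at col 1 lands with bottom-row=2; cleared 0 line(s) (total 0); column heights now [3 4 5 1 1 1], max=5

Answer: 3 4 5 1 1 1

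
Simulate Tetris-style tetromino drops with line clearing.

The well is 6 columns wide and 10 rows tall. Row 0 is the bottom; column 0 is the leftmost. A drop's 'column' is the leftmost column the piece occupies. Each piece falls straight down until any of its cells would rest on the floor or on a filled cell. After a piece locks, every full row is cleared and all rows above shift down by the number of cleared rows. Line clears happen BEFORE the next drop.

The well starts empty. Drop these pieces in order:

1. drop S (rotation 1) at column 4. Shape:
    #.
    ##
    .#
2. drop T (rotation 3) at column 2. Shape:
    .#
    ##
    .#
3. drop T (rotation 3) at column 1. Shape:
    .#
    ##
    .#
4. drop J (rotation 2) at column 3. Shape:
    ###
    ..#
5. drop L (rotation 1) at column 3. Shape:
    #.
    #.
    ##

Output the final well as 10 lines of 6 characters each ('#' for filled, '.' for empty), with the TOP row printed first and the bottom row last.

Answer: ......
......
......
...#..
...#..
..###.
.#####
..####
..####
...#.#

Derivation:
Drop 1: S rot1 at col 4 lands with bottom-row=0; cleared 0 line(s) (total 0); column heights now [0 0 0 0 3 2], max=3
Drop 2: T rot3 at col 2 lands with bottom-row=0; cleared 0 line(s) (total 0); column heights now [0 0 2 3 3 2], max=3
Drop 3: T rot3 at col 1 lands with bottom-row=2; cleared 0 line(s) (total 0); column heights now [0 4 5 3 3 2], max=5
Drop 4: J rot2 at col 3 lands with bottom-row=2; cleared 0 line(s) (total 0); column heights now [0 4 5 4 4 4], max=5
Drop 5: L rot1 at col 3 lands with bottom-row=4; cleared 0 line(s) (total 0); column heights now [0 4 5 7 5 4], max=7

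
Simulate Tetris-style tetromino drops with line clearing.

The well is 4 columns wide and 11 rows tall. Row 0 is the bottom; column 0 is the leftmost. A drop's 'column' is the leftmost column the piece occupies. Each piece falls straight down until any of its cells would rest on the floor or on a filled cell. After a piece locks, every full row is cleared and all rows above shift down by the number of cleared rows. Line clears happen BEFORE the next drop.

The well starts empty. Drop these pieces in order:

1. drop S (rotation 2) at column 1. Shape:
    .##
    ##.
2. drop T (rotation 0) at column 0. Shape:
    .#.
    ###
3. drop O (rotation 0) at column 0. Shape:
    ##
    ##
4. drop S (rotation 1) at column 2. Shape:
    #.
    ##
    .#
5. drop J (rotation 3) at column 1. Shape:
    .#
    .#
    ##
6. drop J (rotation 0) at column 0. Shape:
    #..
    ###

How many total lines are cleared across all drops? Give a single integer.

Drop 1: S rot2 at col 1 lands with bottom-row=0; cleared 0 line(s) (total 0); column heights now [0 1 2 2], max=2
Drop 2: T rot0 at col 0 lands with bottom-row=2; cleared 0 line(s) (total 0); column heights now [3 4 3 2], max=4
Drop 3: O rot0 at col 0 lands with bottom-row=4; cleared 0 line(s) (total 0); column heights now [6 6 3 2], max=6
Drop 4: S rot1 at col 2 lands with bottom-row=2; cleared 1 line(s) (total 1); column heights now [5 5 4 3], max=5
Drop 5: J rot3 at col 1 lands with bottom-row=5; cleared 0 line(s) (total 1); column heights now [5 6 8 3], max=8
Drop 6: J rot0 at col 0 lands with bottom-row=8; cleared 0 line(s) (total 1); column heights now [10 9 9 3], max=10

Answer: 1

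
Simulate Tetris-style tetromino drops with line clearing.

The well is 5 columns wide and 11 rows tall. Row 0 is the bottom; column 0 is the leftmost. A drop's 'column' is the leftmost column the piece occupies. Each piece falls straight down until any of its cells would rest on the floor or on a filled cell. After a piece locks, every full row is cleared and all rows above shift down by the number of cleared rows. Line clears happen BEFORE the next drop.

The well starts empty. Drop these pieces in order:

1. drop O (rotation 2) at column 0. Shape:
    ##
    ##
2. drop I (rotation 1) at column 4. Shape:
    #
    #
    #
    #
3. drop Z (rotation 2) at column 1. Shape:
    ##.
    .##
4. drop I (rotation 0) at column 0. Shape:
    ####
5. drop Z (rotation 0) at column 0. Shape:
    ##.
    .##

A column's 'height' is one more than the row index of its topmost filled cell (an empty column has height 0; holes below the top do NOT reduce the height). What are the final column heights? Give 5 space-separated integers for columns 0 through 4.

Answer: 4 4 3 0 2

Derivation:
Drop 1: O rot2 at col 0 lands with bottom-row=0; cleared 0 line(s) (total 0); column heights now [2 2 0 0 0], max=2
Drop 2: I rot1 at col 4 lands with bottom-row=0; cleared 0 line(s) (total 0); column heights now [2 2 0 0 4], max=4
Drop 3: Z rot2 at col 1 lands with bottom-row=1; cleared 1 line(s) (total 1); column heights now [1 2 2 0 3], max=3
Drop 4: I rot0 at col 0 lands with bottom-row=2; cleared 1 line(s) (total 2); column heights now [1 2 2 0 2], max=2
Drop 5: Z rot0 at col 0 lands with bottom-row=2; cleared 0 line(s) (total 2); column heights now [4 4 3 0 2], max=4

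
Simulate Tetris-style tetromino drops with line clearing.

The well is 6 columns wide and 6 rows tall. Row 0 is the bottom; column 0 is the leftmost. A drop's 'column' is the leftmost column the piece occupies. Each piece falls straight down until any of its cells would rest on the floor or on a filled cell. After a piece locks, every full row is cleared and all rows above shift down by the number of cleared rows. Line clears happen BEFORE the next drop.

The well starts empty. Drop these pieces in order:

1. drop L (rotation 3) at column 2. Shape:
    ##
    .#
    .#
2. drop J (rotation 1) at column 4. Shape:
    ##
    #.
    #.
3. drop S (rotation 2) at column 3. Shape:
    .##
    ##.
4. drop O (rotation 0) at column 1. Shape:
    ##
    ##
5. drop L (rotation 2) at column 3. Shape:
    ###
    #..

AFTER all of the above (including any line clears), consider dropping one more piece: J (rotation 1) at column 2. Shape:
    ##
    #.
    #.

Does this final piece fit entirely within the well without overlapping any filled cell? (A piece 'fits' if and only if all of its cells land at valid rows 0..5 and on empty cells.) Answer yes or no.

Answer: no

Derivation:
Drop 1: L rot3 at col 2 lands with bottom-row=0; cleared 0 line(s) (total 0); column heights now [0 0 3 3 0 0], max=3
Drop 2: J rot1 at col 4 lands with bottom-row=0; cleared 0 line(s) (total 0); column heights now [0 0 3 3 3 3], max=3
Drop 3: S rot2 at col 3 lands with bottom-row=3; cleared 0 line(s) (total 0); column heights now [0 0 3 4 5 5], max=5
Drop 4: O rot0 at col 1 lands with bottom-row=3; cleared 0 line(s) (total 0); column heights now [0 5 5 4 5 5], max=5
Drop 5: L rot2 at col 3 lands with bottom-row=4; cleared 0 line(s) (total 0); column heights now [0 5 5 6 6 6], max=6
Test piece J rot1 at col 2 (width 2): heights before test = [0 5 5 6 6 6]; fits = False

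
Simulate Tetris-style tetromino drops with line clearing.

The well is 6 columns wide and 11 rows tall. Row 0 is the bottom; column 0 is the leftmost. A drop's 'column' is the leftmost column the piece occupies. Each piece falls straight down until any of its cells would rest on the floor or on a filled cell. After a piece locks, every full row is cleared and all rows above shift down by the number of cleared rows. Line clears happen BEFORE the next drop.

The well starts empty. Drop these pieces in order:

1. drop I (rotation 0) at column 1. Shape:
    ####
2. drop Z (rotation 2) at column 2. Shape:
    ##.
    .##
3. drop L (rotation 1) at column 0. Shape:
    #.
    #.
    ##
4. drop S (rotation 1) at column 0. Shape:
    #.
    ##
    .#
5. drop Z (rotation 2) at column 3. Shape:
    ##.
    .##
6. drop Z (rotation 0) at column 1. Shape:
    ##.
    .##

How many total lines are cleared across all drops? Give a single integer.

Answer: 0

Derivation:
Drop 1: I rot0 at col 1 lands with bottom-row=0; cleared 0 line(s) (total 0); column heights now [0 1 1 1 1 0], max=1
Drop 2: Z rot2 at col 2 lands with bottom-row=1; cleared 0 line(s) (total 0); column heights now [0 1 3 3 2 0], max=3
Drop 3: L rot1 at col 0 lands with bottom-row=1; cleared 0 line(s) (total 0); column heights now [4 2 3 3 2 0], max=4
Drop 4: S rot1 at col 0 lands with bottom-row=3; cleared 0 line(s) (total 0); column heights now [6 5 3 3 2 0], max=6
Drop 5: Z rot2 at col 3 lands with bottom-row=2; cleared 0 line(s) (total 0); column heights now [6 5 3 4 4 3], max=6
Drop 6: Z rot0 at col 1 lands with bottom-row=4; cleared 0 line(s) (total 0); column heights now [6 6 6 5 4 3], max=6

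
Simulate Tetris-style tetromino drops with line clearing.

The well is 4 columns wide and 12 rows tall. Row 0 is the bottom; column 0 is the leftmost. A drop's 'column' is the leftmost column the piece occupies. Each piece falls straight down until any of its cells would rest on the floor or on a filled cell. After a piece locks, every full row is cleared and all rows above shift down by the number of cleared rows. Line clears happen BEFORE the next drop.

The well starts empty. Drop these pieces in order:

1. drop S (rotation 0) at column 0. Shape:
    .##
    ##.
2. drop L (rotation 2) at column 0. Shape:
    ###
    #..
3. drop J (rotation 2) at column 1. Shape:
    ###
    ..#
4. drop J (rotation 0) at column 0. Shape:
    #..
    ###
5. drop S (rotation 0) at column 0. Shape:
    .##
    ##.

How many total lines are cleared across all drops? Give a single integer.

Answer: 1

Derivation:
Drop 1: S rot0 at col 0 lands with bottom-row=0; cleared 0 line(s) (total 0); column heights now [1 2 2 0], max=2
Drop 2: L rot2 at col 0 lands with bottom-row=1; cleared 0 line(s) (total 0); column heights now [3 3 3 0], max=3
Drop 3: J rot2 at col 1 lands with bottom-row=2; cleared 1 line(s) (total 1); column heights now [2 3 3 3], max=3
Drop 4: J rot0 at col 0 lands with bottom-row=3; cleared 0 line(s) (total 1); column heights now [5 4 4 3], max=5
Drop 5: S rot0 at col 0 lands with bottom-row=5; cleared 0 line(s) (total 1); column heights now [6 7 7 3], max=7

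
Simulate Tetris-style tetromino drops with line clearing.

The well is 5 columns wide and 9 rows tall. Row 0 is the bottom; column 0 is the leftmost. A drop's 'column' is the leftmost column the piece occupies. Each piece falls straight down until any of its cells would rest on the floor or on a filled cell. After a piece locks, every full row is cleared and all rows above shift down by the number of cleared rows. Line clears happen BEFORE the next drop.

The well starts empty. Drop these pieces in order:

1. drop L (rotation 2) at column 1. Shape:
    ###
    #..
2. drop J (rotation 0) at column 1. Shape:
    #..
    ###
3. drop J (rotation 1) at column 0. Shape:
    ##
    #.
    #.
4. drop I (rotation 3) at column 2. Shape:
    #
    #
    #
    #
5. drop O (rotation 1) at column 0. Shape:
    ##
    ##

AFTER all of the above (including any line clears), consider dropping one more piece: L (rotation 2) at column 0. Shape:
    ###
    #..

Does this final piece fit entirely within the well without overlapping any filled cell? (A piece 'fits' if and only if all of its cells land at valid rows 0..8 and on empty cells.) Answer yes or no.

Answer: yes

Derivation:
Drop 1: L rot2 at col 1 lands with bottom-row=0; cleared 0 line(s) (total 0); column heights now [0 2 2 2 0], max=2
Drop 2: J rot0 at col 1 lands with bottom-row=2; cleared 0 line(s) (total 0); column heights now [0 4 3 3 0], max=4
Drop 3: J rot1 at col 0 lands with bottom-row=2; cleared 0 line(s) (total 0); column heights now [5 5 3 3 0], max=5
Drop 4: I rot3 at col 2 lands with bottom-row=3; cleared 0 line(s) (total 0); column heights now [5 5 7 3 0], max=7
Drop 5: O rot1 at col 0 lands with bottom-row=5; cleared 0 line(s) (total 0); column heights now [7 7 7 3 0], max=7
Test piece L rot2 at col 0 (width 3): heights before test = [7 7 7 3 0]; fits = True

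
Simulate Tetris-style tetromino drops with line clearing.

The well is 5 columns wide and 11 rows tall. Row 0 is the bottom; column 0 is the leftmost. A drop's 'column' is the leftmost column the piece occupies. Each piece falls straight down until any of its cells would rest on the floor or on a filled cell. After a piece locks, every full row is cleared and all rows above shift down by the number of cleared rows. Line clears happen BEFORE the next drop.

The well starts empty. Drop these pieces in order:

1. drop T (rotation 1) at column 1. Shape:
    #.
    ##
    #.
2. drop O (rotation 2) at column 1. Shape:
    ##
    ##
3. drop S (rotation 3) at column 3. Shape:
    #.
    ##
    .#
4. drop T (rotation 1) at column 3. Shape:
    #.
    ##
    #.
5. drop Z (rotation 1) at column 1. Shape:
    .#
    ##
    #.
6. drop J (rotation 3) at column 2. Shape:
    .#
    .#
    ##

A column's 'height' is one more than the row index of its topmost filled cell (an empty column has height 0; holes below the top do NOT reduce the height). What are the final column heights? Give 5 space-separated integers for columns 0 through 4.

Answer: 0 7 9 11 5

Derivation:
Drop 1: T rot1 at col 1 lands with bottom-row=0; cleared 0 line(s) (total 0); column heights now [0 3 2 0 0], max=3
Drop 2: O rot2 at col 1 lands with bottom-row=3; cleared 0 line(s) (total 0); column heights now [0 5 5 0 0], max=5
Drop 3: S rot3 at col 3 lands with bottom-row=0; cleared 0 line(s) (total 0); column heights now [0 5 5 3 2], max=5
Drop 4: T rot1 at col 3 lands with bottom-row=3; cleared 0 line(s) (total 0); column heights now [0 5 5 6 5], max=6
Drop 5: Z rot1 at col 1 lands with bottom-row=5; cleared 0 line(s) (total 0); column heights now [0 7 8 6 5], max=8
Drop 6: J rot3 at col 2 lands with bottom-row=8; cleared 0 line(s) (total 0); column heights now [0 7 9 11 5], max=11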